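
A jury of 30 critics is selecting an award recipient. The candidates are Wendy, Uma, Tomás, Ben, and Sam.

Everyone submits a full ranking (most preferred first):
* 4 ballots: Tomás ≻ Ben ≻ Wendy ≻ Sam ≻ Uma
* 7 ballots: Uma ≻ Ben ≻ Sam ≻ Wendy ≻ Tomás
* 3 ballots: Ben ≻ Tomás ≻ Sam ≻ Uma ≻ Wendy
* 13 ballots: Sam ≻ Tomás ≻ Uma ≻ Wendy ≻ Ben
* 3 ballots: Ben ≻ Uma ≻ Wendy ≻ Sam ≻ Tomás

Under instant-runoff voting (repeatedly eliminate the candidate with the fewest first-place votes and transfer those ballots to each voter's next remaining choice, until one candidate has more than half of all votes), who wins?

Ben

Round 1: Wendy 0, Uma 7, Tomás 4, Ben 6, Sam 13. Wendy eliminated.
Round 2: Uma 7, Tomás 4, Ben 6, Sam 13. Tomás eliminated.
Round 3: Uma 7, Ben 10, Sam 13. Uma eliminated.
Round 4: Ben 17, Sam 13. Ben has a majority (≥16).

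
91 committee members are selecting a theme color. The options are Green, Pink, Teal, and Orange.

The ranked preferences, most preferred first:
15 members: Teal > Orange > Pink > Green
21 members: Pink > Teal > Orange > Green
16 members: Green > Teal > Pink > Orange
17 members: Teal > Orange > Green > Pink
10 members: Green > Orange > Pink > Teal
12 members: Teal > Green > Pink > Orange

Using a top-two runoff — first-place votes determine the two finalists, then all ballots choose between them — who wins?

Teal

Round 1 first-place votes: Green 26, Pink 21, Teal 44, Orange 0. Teal and Green advance.
Runoff: Teal is ranked above Green on 65 ballots, Green above Teal on 26.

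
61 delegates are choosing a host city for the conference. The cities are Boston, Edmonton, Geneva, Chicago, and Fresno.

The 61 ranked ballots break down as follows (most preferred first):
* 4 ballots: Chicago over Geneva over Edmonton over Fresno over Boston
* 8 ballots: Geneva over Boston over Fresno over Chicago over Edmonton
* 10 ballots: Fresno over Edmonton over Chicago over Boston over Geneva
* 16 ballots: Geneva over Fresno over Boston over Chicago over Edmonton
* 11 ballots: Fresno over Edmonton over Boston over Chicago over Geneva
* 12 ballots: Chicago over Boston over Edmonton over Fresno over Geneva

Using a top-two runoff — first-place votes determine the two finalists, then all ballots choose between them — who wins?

Fresno

Round 1 first-place votes: Boston 0, Edmonton 0, Geneva 24, Chicago 16, Fresno 21. Geneva and Fresno advance.
Runoff: Geneva is ranked above Fresno on 28 ballots, Fresno above Geneva on 33.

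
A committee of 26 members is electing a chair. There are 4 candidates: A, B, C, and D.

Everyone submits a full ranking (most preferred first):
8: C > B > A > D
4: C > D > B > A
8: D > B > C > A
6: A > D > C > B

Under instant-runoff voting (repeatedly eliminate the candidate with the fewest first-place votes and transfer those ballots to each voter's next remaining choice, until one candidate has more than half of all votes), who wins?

D

Round 1: A 6, B 0, C 12, D 8. B eliminated.
Round 2: A 6, C 12, D 8. A eliminated.
Round 3: C 12, D 14. D has a majority (≥14).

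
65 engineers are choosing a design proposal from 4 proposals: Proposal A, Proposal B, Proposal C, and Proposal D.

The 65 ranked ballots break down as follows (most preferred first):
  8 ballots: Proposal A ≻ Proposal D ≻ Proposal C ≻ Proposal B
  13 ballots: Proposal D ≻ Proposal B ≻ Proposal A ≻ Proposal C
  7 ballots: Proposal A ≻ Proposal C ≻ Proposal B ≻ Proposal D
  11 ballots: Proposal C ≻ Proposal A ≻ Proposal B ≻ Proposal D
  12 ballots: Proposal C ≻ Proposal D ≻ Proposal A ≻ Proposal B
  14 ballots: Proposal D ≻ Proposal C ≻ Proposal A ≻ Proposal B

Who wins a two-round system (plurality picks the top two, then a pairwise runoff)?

Round 1 first-place votes: Proposal A 15, Proposal B 0, Proposal C 23, Proposal D 27. Proposal D and Proposal C advance.
Runoff: Proposal D is ranked above Proposal C on 35 ballots, Proposal C above Proposal D on 30.

Proposal D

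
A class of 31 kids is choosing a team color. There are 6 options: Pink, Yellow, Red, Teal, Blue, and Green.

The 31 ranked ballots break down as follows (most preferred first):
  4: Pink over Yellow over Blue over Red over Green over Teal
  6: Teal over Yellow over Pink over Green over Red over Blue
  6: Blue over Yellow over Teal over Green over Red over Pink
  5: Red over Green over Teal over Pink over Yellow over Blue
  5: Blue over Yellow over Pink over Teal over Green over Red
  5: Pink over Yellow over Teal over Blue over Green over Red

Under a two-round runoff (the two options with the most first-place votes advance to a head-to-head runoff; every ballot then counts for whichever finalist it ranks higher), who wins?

Round 1 first-place votes: Pink 9, Yellow 0, Red 5, Teal 6, Blue 11, Green 0. Blue and Pink advance.
Runoff: Blue is ranked above Pink on 11 ballots, Pink above Blue on 20.

Pink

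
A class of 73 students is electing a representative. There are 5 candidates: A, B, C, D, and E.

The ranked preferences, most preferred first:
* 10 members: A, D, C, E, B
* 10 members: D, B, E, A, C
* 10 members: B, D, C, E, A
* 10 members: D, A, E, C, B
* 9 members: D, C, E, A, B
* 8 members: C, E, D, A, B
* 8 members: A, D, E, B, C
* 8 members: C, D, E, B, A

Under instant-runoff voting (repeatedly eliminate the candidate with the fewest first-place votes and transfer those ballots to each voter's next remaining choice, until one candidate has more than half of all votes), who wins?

Round 1: A 18, B 10, C 16, D 29, E 0. E eliminated.
Round 2: A 18, B 10, C 16, D 29. B eliminated.
Round 3: A 18, C 16, D 39. D has a majority (≥37).

D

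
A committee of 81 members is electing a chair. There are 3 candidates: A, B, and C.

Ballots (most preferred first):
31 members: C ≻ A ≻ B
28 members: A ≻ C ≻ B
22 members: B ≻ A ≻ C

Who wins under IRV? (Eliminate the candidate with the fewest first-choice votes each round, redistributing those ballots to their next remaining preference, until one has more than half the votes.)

A

Round 1: A 28, B 22, C 31. B eliminated.
Round 2: A 50, C 31. A has a majority (≥41).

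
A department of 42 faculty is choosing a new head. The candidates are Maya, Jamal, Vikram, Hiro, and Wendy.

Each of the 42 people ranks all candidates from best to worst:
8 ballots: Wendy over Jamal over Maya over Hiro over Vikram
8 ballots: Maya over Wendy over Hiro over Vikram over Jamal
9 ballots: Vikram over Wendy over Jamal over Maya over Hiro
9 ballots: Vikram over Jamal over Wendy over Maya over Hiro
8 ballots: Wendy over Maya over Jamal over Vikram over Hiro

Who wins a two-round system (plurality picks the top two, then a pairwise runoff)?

Wendy

Round 1 first-place votes: Maya 8, Jamal 0, Vikram 18, Hiro 0, Wendy 16. Vikram and Wendy advance.
Runoff: Vikram is ranked above Wendy on 18 ballots, Wendy above Vikram on 24.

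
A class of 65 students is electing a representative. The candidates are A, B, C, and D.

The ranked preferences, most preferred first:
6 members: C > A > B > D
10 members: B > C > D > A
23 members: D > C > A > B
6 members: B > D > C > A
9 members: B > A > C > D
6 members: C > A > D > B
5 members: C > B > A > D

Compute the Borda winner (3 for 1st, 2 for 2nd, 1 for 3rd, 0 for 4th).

A: 6×2 + 10×0 + 23×1 + 6×0 + 9×2 + 6×2 + 5×1 = 70
B: 6×1 + 10×3 + 23×0 + 6×3 + 9×3 + 6×0 + 5×2 = 91
C: 6×3 + 10×2 + 23×2 + 6×1 + 9×1 + 6×3 + 5×3 = 132
D: 6×0 + 10×1 + 23×3 + 6×2 + 9×0 + 6×1 + 5×0 = 97

C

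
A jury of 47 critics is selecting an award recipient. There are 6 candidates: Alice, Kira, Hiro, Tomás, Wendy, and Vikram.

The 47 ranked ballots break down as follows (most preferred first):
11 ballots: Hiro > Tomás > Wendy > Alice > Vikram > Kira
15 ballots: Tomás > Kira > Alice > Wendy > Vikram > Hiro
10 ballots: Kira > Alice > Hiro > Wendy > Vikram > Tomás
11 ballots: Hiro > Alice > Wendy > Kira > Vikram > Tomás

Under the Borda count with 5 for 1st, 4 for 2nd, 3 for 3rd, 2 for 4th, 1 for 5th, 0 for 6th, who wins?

Alice: 11×2 + 15×3 + 10×4 + 11×4 = 151
Kira: 11×0 + 15×4 + 10×5 + 11×2 = 132
Hiro: 11×5 + 15×0 + 10×3 + 11×5 = 140
Tomás: 11×4 + 15×5 + 10×0 + 11×0 = 119
Wendy: 11×3 + 15×2 + 10×2 + 11×3 = 116
Vikram: 11×1 + 15×1 + 10×1 + 11×1 = 47

Alice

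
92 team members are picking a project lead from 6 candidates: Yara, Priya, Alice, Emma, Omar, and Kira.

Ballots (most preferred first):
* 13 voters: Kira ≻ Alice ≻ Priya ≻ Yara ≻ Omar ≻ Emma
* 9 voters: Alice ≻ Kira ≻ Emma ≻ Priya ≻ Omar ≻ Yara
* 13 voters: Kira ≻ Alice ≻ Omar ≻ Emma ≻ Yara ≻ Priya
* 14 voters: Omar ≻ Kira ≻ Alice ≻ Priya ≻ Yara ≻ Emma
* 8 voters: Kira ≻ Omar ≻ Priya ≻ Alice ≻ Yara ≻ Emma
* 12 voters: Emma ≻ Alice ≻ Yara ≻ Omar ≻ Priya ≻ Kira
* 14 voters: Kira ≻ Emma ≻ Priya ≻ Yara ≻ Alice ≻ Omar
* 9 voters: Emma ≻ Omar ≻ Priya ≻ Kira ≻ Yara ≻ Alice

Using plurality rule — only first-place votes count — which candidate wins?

Kira

First-place votes: Yara 0, Priya 0, Alice 9, Emma 21, Omar 14, Kira 48.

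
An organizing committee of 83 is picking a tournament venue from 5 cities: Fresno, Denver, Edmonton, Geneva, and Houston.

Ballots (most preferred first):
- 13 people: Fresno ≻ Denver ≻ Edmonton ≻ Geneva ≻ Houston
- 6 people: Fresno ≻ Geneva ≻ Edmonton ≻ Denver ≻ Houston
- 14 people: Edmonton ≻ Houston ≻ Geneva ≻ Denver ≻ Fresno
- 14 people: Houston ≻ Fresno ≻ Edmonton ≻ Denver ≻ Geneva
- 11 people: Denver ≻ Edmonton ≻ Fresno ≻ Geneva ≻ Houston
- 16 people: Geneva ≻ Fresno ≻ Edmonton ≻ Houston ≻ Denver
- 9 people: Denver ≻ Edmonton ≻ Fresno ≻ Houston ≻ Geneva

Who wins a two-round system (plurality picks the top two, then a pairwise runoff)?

Fresno

Round 1 first-place votes: Fresno 19, Denver 20, Edmonton 14, Geneva 16, Houston 14. Denver and Fresno advance.
Runoff: Denver is ranked above Fresno on 34 ballots, Fresno above Denver on 49.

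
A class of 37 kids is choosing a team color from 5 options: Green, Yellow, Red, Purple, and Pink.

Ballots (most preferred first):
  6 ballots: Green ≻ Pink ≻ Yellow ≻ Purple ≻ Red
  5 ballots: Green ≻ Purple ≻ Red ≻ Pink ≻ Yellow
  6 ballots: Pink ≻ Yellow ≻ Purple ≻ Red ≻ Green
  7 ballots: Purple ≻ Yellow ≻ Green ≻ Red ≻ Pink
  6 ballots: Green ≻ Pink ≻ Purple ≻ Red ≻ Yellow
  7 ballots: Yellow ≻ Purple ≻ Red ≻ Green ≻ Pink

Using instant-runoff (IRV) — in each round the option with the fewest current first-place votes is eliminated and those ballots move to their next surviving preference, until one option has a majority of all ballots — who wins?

Round 1: Green 17, Yellow 7, Red 0, Purple 7, Pink 6. Red eliminated.
Round 2: Green 17, Yellow 7, Purple 7, Pink 6. Pink eliminated.
Round 3: Green 17, Yellow 13, Purple 7. Purple eliminated.
Round 4: Green 17, Yellow 20. Yellow has a majority (≥19).

Yellow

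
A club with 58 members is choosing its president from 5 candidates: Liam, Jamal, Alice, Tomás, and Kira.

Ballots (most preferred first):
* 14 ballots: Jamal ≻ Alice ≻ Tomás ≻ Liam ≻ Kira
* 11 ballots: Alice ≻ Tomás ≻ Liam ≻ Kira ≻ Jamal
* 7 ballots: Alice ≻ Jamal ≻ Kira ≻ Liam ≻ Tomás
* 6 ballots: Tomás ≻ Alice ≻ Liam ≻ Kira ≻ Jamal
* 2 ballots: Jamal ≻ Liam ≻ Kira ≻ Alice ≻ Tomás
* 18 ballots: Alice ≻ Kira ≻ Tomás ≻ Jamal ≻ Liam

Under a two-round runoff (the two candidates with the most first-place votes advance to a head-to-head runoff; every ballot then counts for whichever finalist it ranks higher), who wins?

Round 1 first-place votes: Liam 0, Jamal 16, Alice 36, Tomás 6, Kira 0. Alice and Jamal advance.
Runoff: Alice is ranked above Jamal on 42 ballots, Jamal above Alice on 16.

Alice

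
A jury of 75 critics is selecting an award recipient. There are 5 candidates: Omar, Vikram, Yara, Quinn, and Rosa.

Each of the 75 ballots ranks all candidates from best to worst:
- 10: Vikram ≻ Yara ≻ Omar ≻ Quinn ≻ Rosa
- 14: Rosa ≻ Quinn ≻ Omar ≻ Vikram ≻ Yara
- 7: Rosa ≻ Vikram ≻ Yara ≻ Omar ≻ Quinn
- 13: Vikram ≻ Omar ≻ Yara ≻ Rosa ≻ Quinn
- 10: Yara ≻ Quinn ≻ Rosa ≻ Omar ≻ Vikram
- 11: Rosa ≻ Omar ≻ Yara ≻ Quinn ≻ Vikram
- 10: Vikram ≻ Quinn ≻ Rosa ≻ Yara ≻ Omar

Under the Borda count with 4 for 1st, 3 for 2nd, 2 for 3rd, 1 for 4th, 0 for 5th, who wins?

Omar: 10×2 + 14×2 + 7×1 + 13×3 + 10×1 + 11×3 + 10×0 = 137
Vikram: 10×4 + 14×1 + 7×3 + 13×4 + 10×0 + 11×0 + 10×4 = 167
Yara: 10×3 + 14×0 + 7×2 + 13×2 + 10×4 + 11×2 + 10×1 = 142
Quinn: 10×1 + 14×3 + 7×0 + 13×0 + 10×3 + 11×1 + 10×3 = 123
Rosa: 10×0 + 14×4 + 7×4 + 13×1 + 10×2 + 11×4 + 10×2 = 181

Rosa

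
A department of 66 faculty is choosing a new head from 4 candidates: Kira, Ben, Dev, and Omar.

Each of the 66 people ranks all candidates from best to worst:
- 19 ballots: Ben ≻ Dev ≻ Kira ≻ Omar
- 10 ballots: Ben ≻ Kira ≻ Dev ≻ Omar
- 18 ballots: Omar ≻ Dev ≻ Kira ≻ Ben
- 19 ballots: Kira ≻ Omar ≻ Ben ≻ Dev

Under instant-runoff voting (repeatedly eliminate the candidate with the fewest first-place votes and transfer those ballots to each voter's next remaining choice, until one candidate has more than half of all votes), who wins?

Kira

Round 1: Kira 19, Ben 29, Dev 0, Omar 18. Dev eliminated.
Round 2: Kira 19, Ben 29, Omar 18. Omar eliminated.
Round 3: Kira 37, Ben 29. Kira has a majority (≥34).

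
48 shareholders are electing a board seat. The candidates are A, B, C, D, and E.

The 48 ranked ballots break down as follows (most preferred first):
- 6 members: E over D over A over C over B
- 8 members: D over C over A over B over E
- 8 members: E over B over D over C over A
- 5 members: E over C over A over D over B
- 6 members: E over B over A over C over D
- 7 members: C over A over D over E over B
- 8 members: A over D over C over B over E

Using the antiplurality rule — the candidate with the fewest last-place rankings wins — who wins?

C

Last-place votes: A 8, B 18, C 0, D 6, E 16.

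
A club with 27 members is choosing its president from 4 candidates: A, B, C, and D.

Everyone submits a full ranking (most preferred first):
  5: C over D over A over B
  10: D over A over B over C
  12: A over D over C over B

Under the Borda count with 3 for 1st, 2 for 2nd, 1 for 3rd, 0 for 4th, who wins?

A: 5×1 + 10×2 + 12×3 = 61
B: 5×0 + 10×1 + 12×0 = 10
C: 5×3 + 10×0 + 12×1 = 27
D: 5×2 + 10×3 + 12×2 = 64

D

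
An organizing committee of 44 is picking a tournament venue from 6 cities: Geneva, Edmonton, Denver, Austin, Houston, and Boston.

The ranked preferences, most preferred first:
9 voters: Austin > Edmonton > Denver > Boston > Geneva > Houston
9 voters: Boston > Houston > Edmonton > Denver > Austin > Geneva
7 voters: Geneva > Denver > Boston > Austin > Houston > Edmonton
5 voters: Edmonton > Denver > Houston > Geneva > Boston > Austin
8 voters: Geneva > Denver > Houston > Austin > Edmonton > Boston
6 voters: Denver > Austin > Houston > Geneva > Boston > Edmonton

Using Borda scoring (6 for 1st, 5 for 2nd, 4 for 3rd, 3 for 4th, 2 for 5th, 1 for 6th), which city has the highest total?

Geneva: 9×2 + 9×1 + 7×6 + 5×3 + 8×6 + 6×3 = 150
Edmonton: 9×5 + 9×4 + 7×1 + 5×6 + 8×2 + 6×1 = 140
Denver: 9×4 + 9×3 + 7×5 + 5×5 + 8×5 + 6×6 = 199
Austin: 9×6 + 9×2 + 7×3 + 5×1 + 8×3 + 6×5 = 152
Houston: 9×1 + 9×5 + 7×2 + 5×4 + 8×4 + 6×4 = 144
Boston: 9×3 + 9×6 + 7×4 + 5×2 + 8×1 + 6×2 = 139

Denver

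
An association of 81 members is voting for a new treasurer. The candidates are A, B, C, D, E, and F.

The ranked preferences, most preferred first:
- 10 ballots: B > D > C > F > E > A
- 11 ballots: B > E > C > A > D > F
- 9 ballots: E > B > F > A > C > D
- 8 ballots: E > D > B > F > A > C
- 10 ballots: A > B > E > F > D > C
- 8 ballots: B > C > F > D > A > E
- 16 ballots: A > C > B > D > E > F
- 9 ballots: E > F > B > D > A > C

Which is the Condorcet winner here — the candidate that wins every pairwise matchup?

B

B vs A: 55–26
B vs C: 65–16
B vs D: 73–8
B vs E: 55–26
B vs F: 72–9
B beats every other candidate.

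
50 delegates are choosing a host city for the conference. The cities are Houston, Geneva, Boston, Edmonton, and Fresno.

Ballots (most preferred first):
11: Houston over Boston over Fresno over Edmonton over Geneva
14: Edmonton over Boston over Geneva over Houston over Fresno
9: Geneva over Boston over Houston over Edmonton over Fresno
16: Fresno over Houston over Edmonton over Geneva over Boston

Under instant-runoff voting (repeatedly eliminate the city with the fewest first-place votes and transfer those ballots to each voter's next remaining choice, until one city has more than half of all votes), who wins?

Round 1: Houston 11, Geneva 9, Boston 0, Edmonton 14, Fresno 16. Boston eliminated.
Round 2: Houston 11, Geneva 9, Edmonton 14, Fresno 16. Geneva eliminated.
Round 3: Houston 20, Edmonton 14, Fresno 16. Edmonton eliminated.
Round 4: Houston 34, Fresno 16. Houston has a majority (≥26).

Houston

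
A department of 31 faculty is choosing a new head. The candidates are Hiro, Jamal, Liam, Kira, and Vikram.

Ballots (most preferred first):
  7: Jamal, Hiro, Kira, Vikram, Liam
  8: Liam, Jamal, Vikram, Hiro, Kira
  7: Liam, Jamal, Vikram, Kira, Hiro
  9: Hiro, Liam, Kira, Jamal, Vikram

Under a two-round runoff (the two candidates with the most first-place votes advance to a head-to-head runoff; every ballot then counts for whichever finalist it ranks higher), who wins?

Hiro

Round 1 first-place votes: Hiro 9, Jamal 7, Liam 15, Kira 0, Vikram 0. Liam and Hiro advance.
Runoff: Liam is ranked above Hiro on 15 ballots, Hiro above Liam on 16.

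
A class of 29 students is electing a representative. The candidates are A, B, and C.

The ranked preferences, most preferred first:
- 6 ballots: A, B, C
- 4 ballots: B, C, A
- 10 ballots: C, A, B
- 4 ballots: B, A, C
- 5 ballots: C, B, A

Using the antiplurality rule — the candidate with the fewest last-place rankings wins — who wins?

A

Last-place votes: A 9, B 10, C 10.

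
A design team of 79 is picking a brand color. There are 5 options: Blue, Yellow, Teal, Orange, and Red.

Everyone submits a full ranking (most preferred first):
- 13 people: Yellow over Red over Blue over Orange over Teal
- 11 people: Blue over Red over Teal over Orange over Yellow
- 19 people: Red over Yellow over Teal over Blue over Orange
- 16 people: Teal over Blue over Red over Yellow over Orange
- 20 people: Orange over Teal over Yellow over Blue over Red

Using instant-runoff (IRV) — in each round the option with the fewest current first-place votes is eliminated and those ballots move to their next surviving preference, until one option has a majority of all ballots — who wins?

Round 1: Blue 11, Yellow 13, Teal 16, Orange 20, Red 19. Blue eliminated.
Round 2: Yellow 13, Teal 16, Orange 20, Red 30. Yellow eliminated.
Round 3: Teal 16, Orange 20, Red 43. Red has a majority (≥40).

Red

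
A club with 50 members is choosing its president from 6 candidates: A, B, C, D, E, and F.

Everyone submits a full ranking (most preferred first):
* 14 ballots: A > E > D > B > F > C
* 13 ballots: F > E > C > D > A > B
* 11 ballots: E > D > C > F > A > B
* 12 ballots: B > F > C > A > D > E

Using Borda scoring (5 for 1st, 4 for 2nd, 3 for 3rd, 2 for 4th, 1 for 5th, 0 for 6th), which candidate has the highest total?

E

A: 14×5 + 13×1 + 11×1 + 12×2 = 118
B: 14×2 + 13×0 + 11×0 + 12×5 = 88
C: 14×0 + 13×3 + 11×3 + 12×3 = 108
D: 14×3 + 13×2 + 11×4 + 12×1 = 124
E: 14×4 + 13×4 + 11×5 + 12×0 = 163
F: 14×1 + 13×5 + 11×2 + 12×4 = 149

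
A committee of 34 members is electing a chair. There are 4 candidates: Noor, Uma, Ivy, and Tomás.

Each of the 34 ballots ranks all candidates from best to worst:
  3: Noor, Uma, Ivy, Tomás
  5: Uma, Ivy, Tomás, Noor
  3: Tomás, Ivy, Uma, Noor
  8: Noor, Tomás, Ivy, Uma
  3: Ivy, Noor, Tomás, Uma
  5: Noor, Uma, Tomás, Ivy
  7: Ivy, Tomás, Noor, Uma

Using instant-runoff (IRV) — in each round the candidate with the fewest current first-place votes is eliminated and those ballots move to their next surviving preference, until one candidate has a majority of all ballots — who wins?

Round 1: Noor 16, Uma 5, Ivy 10, Tomás 3. Tomás eliminated.
Round 2: Noor 16, Uma 5, Ivy 13. Uma eliminated.
Round 3: Noor 16, Ivy 18. Ivy has a majority (≥18).

Ivy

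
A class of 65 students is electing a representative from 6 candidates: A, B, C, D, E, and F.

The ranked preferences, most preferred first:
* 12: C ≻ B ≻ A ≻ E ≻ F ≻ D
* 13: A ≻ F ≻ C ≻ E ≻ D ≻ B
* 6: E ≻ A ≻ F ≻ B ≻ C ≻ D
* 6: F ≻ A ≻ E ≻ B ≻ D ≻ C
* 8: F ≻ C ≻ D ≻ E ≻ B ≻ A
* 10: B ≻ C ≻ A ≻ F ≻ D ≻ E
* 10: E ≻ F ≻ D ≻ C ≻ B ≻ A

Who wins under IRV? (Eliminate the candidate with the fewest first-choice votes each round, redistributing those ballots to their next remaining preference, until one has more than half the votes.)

Round 1: A 13, B 10, C 12, D 0, E 16, F 14. D eliminated.
Round 2: A 13, B 10, C 12, E 16, F 14. B eliminated.
Round 3: A 13, C 22, E 16, F 14. A eliminated.
Round 4: C 22, E 16, F 27. E eliminated.
Round 5: C 22, F 43. F has a majority (≥33).

F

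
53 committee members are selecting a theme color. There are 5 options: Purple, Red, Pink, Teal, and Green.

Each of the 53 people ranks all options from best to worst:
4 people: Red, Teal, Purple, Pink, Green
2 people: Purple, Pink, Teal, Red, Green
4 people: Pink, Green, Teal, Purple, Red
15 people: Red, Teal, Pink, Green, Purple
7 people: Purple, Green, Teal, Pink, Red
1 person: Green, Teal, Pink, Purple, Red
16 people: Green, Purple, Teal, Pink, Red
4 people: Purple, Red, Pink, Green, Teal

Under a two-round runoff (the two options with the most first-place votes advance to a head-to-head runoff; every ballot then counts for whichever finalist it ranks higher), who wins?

Round 1 first-place votes: Purple 13, Red 19, Pink 4, Teal 0, Green 17. Red and Green advance.
Runoff: Red is ranked above Green on 25 ballots, Green above Red on 28.

Green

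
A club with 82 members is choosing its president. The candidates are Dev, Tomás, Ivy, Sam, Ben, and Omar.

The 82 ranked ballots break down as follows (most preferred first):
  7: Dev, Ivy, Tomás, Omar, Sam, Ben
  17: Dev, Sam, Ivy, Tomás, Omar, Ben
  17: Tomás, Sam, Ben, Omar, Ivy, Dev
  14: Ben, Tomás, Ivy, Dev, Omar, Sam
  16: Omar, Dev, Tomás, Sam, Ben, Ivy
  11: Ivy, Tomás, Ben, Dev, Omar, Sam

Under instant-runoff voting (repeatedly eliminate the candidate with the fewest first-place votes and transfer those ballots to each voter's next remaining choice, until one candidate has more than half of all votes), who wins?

Round 1: Dev 24, Tomás 17, Ivy 11, Sam 0, Ben 14, Omar 16. Sam eliminated.
Round 2: Dev 24, Tomás 17, Ivy 11, Ben 14, Omar 16. Ivy eliminated.
Round 3: Dev 24, Tomás 28, Ben 14, Omar 16. Ben eliminated.
Round 4: Dev 24, Tomás 42, Omar 16. Tomás has a majority (≥42).

Tomás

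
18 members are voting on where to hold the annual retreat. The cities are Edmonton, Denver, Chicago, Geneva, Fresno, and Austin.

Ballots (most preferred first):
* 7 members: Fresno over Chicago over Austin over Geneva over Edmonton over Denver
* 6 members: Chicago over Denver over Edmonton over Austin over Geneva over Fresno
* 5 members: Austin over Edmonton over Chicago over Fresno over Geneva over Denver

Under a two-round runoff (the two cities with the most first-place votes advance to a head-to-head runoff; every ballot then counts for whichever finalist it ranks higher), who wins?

Round 1 first-place votes: Edmonton 0, Denver 0, Chicago 6, Geneva 0, Fresno 7, Austin 5. Fresno and Chicago advance.
Runoff: Fresno is ranked above Chicago on 7 ballots, Chicago above Fresno on 11.

Chicago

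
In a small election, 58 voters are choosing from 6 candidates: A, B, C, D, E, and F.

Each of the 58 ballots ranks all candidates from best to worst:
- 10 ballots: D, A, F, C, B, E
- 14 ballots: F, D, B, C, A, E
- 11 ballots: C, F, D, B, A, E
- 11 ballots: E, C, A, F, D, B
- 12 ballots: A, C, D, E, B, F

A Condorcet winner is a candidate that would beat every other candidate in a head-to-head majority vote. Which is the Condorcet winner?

C

C vs A: 36–22
C vs B: 44–14
C vs D: 34–24
C vs E: 47–11
C vs F: 34–24
C beats every other candidate.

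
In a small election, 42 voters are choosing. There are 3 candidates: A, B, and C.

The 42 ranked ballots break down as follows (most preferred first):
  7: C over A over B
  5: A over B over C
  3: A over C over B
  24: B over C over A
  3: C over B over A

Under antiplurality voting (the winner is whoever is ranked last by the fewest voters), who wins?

C

Last-place votes: A 27, B 10, C 5.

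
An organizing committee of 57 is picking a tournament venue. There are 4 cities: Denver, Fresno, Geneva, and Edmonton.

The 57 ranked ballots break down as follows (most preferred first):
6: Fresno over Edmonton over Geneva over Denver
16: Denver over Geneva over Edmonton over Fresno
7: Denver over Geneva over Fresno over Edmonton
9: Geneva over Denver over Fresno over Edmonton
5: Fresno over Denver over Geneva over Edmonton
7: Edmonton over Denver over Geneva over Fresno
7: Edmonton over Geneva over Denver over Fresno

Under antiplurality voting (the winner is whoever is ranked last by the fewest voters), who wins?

Geneva

Last-place votes: Denver 6, Fresno 30, Geneva 0, Edmonton 21.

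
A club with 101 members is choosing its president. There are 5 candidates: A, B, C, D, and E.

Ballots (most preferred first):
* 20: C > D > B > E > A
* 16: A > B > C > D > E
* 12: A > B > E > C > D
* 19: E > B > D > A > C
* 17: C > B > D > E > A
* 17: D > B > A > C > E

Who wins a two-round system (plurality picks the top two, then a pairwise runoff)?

A

Round 1 first-place votes: A 28, B 0, C 37, D 17, E 19. C and A advance.
Runoff: C is ranked above A on 37 ballots, A above C on 64.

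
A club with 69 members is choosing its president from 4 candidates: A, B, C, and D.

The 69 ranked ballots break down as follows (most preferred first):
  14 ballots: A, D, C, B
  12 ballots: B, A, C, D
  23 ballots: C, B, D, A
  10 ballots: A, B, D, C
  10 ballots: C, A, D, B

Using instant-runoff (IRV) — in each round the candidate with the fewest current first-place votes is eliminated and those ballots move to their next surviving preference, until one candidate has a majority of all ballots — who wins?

A

Round 1: A 24, B 12, C 33, D 0. D eliminated.
Round 2: A 24, B 12, C 33. B eliminated.
Round 3: A 36, C 33. A has a majority (≥35).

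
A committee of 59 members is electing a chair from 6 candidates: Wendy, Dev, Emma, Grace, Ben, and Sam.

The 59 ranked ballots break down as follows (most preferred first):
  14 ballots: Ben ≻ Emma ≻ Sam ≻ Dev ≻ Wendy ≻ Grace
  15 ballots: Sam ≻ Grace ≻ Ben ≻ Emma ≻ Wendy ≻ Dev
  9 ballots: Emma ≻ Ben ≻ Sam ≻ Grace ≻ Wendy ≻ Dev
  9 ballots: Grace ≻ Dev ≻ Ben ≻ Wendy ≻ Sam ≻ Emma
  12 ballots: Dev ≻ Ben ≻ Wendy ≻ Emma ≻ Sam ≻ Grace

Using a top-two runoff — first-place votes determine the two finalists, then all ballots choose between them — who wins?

Round 1 first-place votes: Wendy 0, Dev 12, Emma 9, Grace 9, Ben 14, Sam 15. Sam and Ben advance.
Runoff: Sam is ranked above Ben on 15 ballots, Ben above Sam on 44.

Ben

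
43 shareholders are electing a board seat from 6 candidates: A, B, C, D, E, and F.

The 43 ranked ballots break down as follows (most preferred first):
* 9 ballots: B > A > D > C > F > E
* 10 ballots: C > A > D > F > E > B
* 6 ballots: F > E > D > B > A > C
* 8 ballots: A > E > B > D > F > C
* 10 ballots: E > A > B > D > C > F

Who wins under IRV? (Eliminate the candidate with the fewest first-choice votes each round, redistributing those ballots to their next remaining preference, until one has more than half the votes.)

E

Round 1: A 8, B 9, C 10, D 0, E 10, F 6. D eliminated.
Round 2: A 8, B 9, C 10, E 10, F 6. F eliminated.
Round 3: A 8, B 9, C 10, E 16. A eliminated.
Round 4: B 9, C 10, E 24. E has a majority (≥22).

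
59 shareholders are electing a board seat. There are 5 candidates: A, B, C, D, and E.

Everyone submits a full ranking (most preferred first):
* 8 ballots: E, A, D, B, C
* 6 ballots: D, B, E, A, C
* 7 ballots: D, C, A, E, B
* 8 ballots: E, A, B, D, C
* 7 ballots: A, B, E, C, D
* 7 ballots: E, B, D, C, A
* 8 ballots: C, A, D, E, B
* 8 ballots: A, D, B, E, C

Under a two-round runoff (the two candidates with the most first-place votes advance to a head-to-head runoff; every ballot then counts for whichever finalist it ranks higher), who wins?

A

Round 1 first-place votes: A 15, B 0, C 8, D 13, E 23. E and A advance.
Runoff: E is ranked above A on 29 ballots, A above E on 30.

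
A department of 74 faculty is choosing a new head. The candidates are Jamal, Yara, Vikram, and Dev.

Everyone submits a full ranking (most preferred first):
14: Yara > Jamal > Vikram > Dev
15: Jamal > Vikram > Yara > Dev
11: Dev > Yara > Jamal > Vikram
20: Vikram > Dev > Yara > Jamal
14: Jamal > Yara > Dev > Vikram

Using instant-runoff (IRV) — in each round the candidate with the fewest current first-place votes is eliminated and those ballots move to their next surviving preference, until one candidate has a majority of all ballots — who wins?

Round 1: Jamal 29, Yara 14, Vikram 20, Dev 11. Dev eliminated.
Round 2: Jamal 29, Yara 25, Vikram 20. Vikram eliminated.
Round 3: Jamal 29, Yara 45. Yara has a majority (≥38).

Yara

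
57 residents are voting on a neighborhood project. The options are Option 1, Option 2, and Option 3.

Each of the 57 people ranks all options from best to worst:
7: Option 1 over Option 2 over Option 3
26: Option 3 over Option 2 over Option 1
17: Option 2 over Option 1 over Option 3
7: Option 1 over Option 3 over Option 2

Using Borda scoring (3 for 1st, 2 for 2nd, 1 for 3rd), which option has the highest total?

Option 2

Option 1: 7×3 + 26×1 + 17×2 + 7×3 = 102
Option 2: 7×2 + 26×2 + 17×3 + 7×1 = 124
Option 3: 7×1 + 26×3 + 17×1 + 7×2 = 116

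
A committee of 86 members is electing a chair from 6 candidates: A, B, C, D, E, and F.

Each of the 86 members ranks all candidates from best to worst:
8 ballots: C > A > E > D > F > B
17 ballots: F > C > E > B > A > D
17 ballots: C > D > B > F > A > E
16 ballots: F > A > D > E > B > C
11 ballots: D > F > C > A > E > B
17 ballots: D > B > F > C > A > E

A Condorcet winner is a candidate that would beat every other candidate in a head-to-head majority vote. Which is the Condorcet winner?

D vs A: 45–41
D vs B: 69–17
D vs C: 44–42
D vs E: 61–25
D vs F: 53–33
D beats every other candidate.

D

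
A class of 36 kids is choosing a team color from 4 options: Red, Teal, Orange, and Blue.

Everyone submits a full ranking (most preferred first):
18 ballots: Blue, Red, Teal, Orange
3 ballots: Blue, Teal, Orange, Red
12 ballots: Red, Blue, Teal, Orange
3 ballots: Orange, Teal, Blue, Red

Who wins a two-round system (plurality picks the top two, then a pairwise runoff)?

Round 1 first-place votes: Red 12, Teal 0, Orange 3, Blue 21. Blue and Red advance.
Runoff: Blue is ranked above Red on 24 ballots, Red above Blue on 12.

Blue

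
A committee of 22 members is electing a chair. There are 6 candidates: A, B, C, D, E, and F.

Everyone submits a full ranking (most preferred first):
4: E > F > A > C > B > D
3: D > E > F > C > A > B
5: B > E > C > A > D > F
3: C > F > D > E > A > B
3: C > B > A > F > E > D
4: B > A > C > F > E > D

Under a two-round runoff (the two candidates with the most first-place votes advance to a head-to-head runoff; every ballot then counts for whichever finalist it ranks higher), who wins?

C

Round 1 first-place votes: A 0, B 9, C 6, D 3, E 4, F 0. B and C advance.
Runoff: B is ranked above C on 9 ballots, C above B on 13.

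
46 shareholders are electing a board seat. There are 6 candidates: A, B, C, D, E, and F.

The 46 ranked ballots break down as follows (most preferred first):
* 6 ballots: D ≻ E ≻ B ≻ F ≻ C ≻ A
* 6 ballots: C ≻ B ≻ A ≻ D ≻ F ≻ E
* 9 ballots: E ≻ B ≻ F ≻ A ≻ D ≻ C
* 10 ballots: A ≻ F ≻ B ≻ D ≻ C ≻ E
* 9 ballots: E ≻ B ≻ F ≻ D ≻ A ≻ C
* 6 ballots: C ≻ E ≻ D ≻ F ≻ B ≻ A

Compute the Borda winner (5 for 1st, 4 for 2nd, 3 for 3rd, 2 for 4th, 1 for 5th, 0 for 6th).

B

A: 6×0 + 6×3 + 9×2 + 10×5 + 9×1 + 6×0 = 95
B: 6×3 + 6×4 + 9×4 + 10×3 + 9×4 + 6×1 = 150
C: 6×1 + 6×5 + 9×0 + 10×1 + 9×0 + 6×5 = 76
D: 6×5 + 6×2 + 9×1 + 10×2 + 9×2 + 6×3 = 107
E: 6×4 + 6×0 + 9×5 + 10×0 + 9×5 + 6×4 = 138
F: 6×2 + 6×1 + 9×3 + 10×4 + 9×3 + 6×2 = 124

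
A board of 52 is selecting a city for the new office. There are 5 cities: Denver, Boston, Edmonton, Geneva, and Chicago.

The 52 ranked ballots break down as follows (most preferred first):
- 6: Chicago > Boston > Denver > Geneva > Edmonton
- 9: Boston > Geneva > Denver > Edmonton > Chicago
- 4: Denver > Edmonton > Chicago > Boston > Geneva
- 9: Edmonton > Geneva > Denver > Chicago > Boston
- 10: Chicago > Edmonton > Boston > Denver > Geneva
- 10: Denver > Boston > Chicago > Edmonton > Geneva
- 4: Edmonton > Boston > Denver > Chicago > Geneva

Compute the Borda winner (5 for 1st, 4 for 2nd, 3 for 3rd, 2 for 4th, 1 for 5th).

Denver: 6×3 + 9×3 + 4×5 + 9×3 + 10×2 + 10×5 + 4×3 = 174
Boston: 6×4 + 9×5 + 4×2 + 9×1 + 10×3 + 10×4 + 4×4 = 172
Edmonton: 6×1 + 9×2 + 4×4 + 9×5 + 10×4 + 10×2 + 4×5 = 165
Geneva: 6×2 + 9×4 + 4×1 + 9×4 + 10×1 + 10×1 + 4×1 = 112
Chicago: 6×5 + 9×1 + 4×3 + 9×2 + 10×5 + 10×3 + 4×2 = 157

Denver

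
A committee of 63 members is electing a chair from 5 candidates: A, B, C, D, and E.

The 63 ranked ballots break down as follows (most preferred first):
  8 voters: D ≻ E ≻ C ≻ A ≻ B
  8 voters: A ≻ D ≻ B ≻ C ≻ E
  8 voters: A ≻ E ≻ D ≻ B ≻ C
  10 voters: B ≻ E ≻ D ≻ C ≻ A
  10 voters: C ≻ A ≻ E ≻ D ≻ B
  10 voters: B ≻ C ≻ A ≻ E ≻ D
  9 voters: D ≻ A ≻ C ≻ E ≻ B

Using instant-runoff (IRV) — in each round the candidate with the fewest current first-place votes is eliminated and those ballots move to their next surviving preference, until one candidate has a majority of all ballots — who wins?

A

Round 1: A 16, B 20, C 10, D 17, E 0. E eliminated.
Round 2: A 16, B 20, C 10, D 17. C eliminated.
Round 3: A 26, B 20, D 17. D eliminated.
Round 4: A 43, B 20. A has a majority (≥32).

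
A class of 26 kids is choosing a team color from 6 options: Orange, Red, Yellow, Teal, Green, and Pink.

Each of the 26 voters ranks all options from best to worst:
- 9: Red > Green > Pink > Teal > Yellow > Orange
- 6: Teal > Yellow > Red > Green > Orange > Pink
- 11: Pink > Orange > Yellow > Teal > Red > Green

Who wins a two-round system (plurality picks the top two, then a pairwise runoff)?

Red

Round 1 first-place votes: Orange 0, Red 9, Yellow 0, Teal 6, Green 0, Pink 11. Pink and Red advance.
Runoff: Pink is ranked above Red on 11 ballots, Red above Pink on 15.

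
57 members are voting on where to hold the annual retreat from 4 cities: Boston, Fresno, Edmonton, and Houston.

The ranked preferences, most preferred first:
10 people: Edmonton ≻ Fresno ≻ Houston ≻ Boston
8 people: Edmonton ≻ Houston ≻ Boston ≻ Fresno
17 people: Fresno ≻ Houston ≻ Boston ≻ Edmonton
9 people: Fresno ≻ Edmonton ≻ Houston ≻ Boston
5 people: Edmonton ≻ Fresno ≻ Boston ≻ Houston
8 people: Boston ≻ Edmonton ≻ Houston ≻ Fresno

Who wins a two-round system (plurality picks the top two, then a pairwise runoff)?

Round 1 first-place votes: Boston 8, Fresno 26, Edmonton 23, Houston 0. Fresno and Edmonton advance.
Runoff: Fresno is ranked above Edmonton on 26 ballots, Edmonton above Fresno on 31.

Edmonton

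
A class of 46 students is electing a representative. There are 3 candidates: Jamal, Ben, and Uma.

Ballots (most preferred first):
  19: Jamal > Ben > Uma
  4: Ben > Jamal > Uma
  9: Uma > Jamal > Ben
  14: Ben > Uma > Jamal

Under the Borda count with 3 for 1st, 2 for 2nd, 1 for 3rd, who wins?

Ben

Jamal: 19×3 + 4×2 + 9×2 + 14×1 = 97
Ben: 19×2 + 4×3 + 9×1 + 14×3 = 101
Uma: 19×1 + 4×1 + 9×3 + 14×2 = 78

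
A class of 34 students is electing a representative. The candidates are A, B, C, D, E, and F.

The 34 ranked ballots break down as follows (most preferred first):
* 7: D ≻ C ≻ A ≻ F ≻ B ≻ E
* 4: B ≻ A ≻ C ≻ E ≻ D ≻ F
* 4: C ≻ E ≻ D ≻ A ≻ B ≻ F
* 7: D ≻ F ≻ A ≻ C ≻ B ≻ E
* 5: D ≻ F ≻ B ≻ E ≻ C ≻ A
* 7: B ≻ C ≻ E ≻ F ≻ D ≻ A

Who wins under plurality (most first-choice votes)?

D

First-place votes: A 0, B 11, C 4, D 19, E 0, F 0.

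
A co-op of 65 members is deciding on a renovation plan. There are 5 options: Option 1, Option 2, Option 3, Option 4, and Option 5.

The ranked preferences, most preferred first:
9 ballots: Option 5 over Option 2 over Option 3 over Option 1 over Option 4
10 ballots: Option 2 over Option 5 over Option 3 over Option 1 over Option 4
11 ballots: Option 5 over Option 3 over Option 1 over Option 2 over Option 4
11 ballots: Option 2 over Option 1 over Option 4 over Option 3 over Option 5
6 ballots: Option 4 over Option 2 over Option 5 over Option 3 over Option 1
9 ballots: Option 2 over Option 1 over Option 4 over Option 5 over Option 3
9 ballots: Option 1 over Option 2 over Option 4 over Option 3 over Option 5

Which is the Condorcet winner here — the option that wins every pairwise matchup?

Option 2 vs Option 1: 45–20
Option 2 vs Option 3: 54–11
Option 2 vs Option 4: 59–6
Option 2 vs Option 5: 45–20
Option 2 beats every other option.

Option 2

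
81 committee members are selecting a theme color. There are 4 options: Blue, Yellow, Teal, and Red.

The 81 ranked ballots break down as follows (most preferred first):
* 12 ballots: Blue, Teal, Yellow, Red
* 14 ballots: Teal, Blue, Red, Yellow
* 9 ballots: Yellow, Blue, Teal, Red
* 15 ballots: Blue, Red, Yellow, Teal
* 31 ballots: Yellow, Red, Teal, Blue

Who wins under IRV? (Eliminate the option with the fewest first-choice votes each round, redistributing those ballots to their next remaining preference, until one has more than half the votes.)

Blue

Round 1: Blue 27, Yellow 40, Teal 14, Red 0. Red eliminated.
Round 2: Blue 27, Yellow 40, Teal 14. Teal eliminated.
Round 3: Blue 41, Yellow 40. Blue has a majority (≥41).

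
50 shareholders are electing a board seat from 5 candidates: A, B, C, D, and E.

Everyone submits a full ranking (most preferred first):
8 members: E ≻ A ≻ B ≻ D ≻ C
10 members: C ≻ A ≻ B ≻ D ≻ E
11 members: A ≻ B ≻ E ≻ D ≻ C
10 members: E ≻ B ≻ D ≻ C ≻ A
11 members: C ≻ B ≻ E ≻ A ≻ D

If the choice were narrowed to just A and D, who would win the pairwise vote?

A

A is ranked above D on 40 ballots; D above A on 10.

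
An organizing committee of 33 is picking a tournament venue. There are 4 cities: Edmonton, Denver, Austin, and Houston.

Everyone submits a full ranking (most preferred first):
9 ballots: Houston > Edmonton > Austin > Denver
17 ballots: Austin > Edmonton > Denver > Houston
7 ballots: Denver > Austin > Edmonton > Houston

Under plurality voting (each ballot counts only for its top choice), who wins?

First-place votes: Edmonton 0, Denver 7, Austin 17, Houston 9.

Austin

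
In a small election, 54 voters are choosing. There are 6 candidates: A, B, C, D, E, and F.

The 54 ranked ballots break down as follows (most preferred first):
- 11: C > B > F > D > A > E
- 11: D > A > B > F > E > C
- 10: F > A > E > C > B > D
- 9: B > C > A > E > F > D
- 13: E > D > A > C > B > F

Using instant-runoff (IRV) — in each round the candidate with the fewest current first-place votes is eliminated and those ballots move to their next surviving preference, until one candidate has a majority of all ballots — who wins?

Round 1: A 0, B 9, C 11, D 11, E 13, F 10. A eliminated.
Round 2: B 9, C 11, D 11, E 13, F 10. B eliminated.
Round 3: C 20, D 11, E 13, F 10. F eliminated.
Round 4: C 20, D 11, E 23. D eliminated.
Round 5: C 20, E 34. E has a majority (≥28).

E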